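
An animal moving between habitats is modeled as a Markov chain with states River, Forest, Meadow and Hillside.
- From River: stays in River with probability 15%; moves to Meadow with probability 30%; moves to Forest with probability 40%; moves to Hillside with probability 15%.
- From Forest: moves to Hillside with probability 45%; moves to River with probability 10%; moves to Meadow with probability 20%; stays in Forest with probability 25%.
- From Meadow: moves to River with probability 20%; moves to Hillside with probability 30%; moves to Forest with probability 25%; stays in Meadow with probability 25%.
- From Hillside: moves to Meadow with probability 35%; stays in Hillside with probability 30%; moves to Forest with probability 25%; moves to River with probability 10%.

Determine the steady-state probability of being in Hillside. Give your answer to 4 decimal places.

Let the stationary distribution be π with π = πP and π_1 + π_2 + π_3 + π_4 = 1.
π_1 = 0.15·π_1 + 0.1·π_2 + 0.2·π_3 + 0.1·π_4
π_2 = 0.4·π_1 + 0.25·π_2 + 0.25·π_3 + 0.25·π_4
π_3 = 0.3·π_1 + 0.2·π_2 + 0.25·π_3 + 0.35·π_4
Solving with the normalization constraint gives π = (0.1342, 0.2701, 0.2752, 0.3204).
So the stationary probability of Hillside is 0.3204.

0.3204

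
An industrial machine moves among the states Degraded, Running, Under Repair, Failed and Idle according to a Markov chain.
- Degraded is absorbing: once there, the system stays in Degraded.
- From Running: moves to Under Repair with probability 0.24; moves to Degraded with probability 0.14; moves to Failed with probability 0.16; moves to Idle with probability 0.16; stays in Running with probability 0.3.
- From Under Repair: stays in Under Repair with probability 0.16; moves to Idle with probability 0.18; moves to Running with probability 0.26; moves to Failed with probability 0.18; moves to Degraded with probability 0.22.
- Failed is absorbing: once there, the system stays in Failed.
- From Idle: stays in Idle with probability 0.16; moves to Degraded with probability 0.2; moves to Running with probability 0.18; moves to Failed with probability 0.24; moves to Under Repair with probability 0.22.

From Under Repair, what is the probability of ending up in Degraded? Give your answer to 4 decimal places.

0.5143

Let h(s) be the probability of absorption at Degraded starting from transient state s. Then h(Degraded) = 1 and h(Failed) = 0. By first-step analysis:
h(Running) = 0.14·1 + 0.3·h(Running) + 0.24·h(Under Repair) + 0.16·0 + 0.16·h(Idle)
h(Under Repair) = 0.22·1 + 0.26·h(Running) + 0.16·h(Under Repair) + 0.18·0 + 0.18·h(Idle)
h(Idle) = 0.2·1 + 0.18·h(Running) + 0.22·h(Under Repair) + 0.24·0 + 0.16·h(Idle)
Solving: h(Running) = 0.4853, h(Under Repair) = 0.5143, h(Idle) = 0.4768.
Starting from Under Repair, the probability is 0.5143.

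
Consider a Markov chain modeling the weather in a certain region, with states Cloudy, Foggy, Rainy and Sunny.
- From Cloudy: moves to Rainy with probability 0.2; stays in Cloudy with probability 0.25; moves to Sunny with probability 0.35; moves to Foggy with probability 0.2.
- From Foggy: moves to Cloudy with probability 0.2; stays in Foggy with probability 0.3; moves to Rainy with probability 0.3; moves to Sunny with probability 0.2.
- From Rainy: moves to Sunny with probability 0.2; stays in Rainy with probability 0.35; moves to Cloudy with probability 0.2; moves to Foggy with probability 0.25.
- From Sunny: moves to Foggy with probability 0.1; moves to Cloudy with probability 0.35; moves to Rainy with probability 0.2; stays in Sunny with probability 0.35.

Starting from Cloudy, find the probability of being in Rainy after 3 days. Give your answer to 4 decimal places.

0.2570

Propagate the distribution vector 3 days from Cloudy.
After 0 days: (1.0000, 0.0000, 0.0000, 0.0000)
After 1 day: (0.2500, 0.2000, 0.2000, 0.3500)
After 2 days: (0.2650, 0.1950, 0.2500, 0.2900)
After 3 days: (0.2568, 0.2030, 0.2570, 0.2833)
P(in Rainy after 3 days) = 0.2570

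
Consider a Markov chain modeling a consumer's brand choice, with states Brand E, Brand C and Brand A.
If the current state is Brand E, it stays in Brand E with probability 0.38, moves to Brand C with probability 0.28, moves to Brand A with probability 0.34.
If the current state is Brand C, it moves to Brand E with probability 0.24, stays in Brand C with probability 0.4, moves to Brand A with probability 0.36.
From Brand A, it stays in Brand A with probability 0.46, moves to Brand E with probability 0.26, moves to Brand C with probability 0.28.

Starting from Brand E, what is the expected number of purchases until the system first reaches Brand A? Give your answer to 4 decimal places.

2.8871

Let t(s) be the expected number of purchases to first reach Brand A from state s, with t(Brand A) = 0. Conditioning on the first purchase:
t(Brand E) = 1 + 0.38·t(Brand E) + 0.28·t(Brand C)
t(Brand C) = 1 + 0.24·t(Brand E) + 0.4·t(Brand C)
Solving: t(Brand E) = 2.8871, t(Brand C) = 2.8215.
Expected purchases from Brand E to Brand A: 2.8871.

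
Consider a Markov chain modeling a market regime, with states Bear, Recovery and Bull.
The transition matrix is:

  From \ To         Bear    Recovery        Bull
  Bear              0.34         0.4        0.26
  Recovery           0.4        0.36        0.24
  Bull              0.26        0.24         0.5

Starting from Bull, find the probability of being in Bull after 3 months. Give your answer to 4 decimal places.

Propagate the distribution vector 3 months from Bull.
After 0 months: (0.0000, 0.0000, 1.0000)
After 1 month: (0.2600, 0.2400, 0.5000)
After 2 months: (0.3144, 0.3104, 0.3752)
After 3 months: (0.3286, 0.3276, 0.3438)
P(in Bull after 3 months) = 0.3438

0.3438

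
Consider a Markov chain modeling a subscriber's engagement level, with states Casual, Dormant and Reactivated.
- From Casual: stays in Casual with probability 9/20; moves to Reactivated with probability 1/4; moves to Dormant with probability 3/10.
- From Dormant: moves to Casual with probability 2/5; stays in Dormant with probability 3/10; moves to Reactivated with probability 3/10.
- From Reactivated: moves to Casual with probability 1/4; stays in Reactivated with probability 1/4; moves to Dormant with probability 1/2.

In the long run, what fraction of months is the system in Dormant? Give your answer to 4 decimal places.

0.3535

Let the stationary distribution be π with π = πP and π_1 + π_2 + π_3 = 1.
π_1 = 0.45·π_1 + 0.4·π_2 + 0.25·π_3
π_2 = 0.3·π_1 + 0.3·π_2 + 0.5·π_3
Solving with the normalization constraint gives π = (0.3788, 0.3535, 0.2677).
So the stationary probability of Dormant is 0.3535.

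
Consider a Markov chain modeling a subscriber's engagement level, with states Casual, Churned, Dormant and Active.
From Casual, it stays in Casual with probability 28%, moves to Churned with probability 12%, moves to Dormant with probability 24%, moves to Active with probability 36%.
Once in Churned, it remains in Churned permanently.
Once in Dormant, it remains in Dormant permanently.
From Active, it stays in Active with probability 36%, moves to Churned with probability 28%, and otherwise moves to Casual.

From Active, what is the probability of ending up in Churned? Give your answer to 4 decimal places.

Let h(s) be the probability of absorption at Churned starting from transient state s. Then h(Churned) = 1 and h(Dormant) = 0. By first-step analysis:
h(Casual) = 0.28·h(Casual) + 0.12·1 + 0.24·0 + 0.36·h(Active)
h(Active) = 0.36·h(Casual) + 0.28·1 + 0.36·h(Active)
Solving: h(Casual) = 0.5362, h(Active) = 0.7391.
Starting from Active, the probability is 0.7391.

0.7391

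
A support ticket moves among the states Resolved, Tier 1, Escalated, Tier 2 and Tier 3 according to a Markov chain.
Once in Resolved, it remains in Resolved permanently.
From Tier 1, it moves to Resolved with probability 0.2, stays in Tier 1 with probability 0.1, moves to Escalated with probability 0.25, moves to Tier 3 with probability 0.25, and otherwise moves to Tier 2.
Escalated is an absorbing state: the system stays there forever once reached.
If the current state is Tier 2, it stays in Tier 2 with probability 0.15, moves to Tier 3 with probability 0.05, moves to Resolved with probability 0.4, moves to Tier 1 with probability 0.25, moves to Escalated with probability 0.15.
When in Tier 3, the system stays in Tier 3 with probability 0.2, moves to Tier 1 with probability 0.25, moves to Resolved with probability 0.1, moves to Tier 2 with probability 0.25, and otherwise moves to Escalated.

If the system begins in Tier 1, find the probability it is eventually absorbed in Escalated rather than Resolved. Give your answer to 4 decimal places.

0.5000

Let h(s) be the probability of absorption at Escalated starting from transient state s. Then h(Escalated) = 1 and h(Resolved) = 0. By first-step analysis:
h(Tier 1) = 0.2·0 + 0.1·h(Tier 1) + 0.25·1 + 0.2·h(Tier 2) + 0.25·h(Tier 3)
h(Tier 2) = 0.4·0 + 0.25·h(Tier 1) + 0.15·1 + 0.15·h(Tier 2) + 0.05·h(Tier 3)
h(Tier 3) = 0.1·0 + 0.25·h(Tier 1) + 0.2·1 + 0.25·h(Tier 2) + 0.2·h(Tier 3)
Solving: h(Tier 1) = 0.5000, h(Tier 2) = 0.3539, h(Tier 3) = 0.5169.
Starting from Tier 1, the probability is 0.5000.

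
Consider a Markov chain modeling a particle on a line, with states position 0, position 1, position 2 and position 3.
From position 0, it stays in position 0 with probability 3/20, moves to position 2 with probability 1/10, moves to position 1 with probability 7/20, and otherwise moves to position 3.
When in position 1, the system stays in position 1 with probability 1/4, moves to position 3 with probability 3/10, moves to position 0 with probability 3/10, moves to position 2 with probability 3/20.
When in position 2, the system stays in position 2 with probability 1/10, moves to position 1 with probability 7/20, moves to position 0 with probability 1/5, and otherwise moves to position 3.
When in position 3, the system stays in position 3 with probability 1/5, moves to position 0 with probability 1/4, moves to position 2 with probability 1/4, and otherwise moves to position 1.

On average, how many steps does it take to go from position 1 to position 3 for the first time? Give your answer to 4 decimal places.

3.0166

Let t(s) be the expected number of steps to first reach position 3 from state s, with t(position 3) = 0. Conditioning on the first step:
t(position 0) = 1 + 0.15·t(position 0) + 0.35·t(position 1) + 0.1·t(position 2)
t(position 1) = 1 + 0.3·t(position 0) + 0.25·t(position 1) + 0.15·t(position 2)
t(position 2) = 1 + 0.2·t(position 0) + 0.35·t(position 1) + 0.1·t(position 2)
Solving: t(position 0) = 2.7595, t(position 1) = 3.0166, t(position 2) = 2.8975.
Expected steps from position 1 to position 3: 3.0166.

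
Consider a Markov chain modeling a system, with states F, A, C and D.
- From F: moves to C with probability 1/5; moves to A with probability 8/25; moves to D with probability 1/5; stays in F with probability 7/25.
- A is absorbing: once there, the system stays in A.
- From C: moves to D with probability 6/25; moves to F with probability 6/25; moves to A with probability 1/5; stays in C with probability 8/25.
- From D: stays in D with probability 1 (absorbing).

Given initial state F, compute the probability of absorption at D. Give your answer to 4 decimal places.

0.4167

Let h(s) be the probability of absorption at D starting from transient state s. Then h(D) = 1 and h(A) = 0. By first-step analysis:
h(F) = 0.28·h(F) + 0.32·0 + 0.2·h(C) + 0.2·1
h(C) = 0.24·h(F) + 0.2·0 + 0.32·h(C) + 0.24·1
Solving: h(F) = 0.4167, h(C) = 0.5000.
Starting from F, the probability is 0.4167.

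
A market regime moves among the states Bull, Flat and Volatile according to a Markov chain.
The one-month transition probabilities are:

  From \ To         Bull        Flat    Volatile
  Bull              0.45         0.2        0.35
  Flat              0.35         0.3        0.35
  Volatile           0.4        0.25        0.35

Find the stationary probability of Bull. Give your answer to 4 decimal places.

Let the stationary distribution be π with π = πP and π_1 + π_2 + π_3 = 1.
π_1 = 0.45·π_1 + 0.35·π_2 + 0.4·π_3
π_2 = 0.2·π_1 + 0.3·π_2 + 0.25·π_3
Solving with the normalization constraint gives π = (0.4083, 0.2417, 0.3500).
So the stationary probability of Bull is 0.4083.

0.4083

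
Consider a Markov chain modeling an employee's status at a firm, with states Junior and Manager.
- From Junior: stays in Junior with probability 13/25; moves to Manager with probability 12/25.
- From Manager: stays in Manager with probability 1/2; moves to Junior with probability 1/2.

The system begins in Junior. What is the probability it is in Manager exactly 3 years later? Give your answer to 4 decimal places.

0.4898

Propagate the distribution vector 3 years from Junior.
After 0 years: (1.0000, 0.0000)
After 1 year: (0.5200, 0.4800)
After 2 years: (0.5104, 0.4896)
After 3 years: (0.5102, 0.4898)
P(in Manager after 3 years) = 0.4898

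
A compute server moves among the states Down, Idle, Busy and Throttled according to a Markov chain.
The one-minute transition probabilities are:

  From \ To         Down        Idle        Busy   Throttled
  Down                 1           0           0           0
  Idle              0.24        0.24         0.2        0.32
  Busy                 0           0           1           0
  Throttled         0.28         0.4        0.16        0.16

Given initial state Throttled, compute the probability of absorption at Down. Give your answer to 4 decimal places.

Let h(s) be the probability of absorption at Down starting from transient state s. Then h(Down) = 1 and h(Busy) = 0. By first-step analysis:
h(Idle) = 0.24·1 + 0.24·h(Idle) + 0.2·0 + 0.32·h(Throttled)
h(Throttled) = 0.28·1 + 0.4·h(Idle) + 0.16·0 + 0.16·h(Throttled)
Solving: h(Idle) = 0.5705, h(Throttled) = 0.6050.
Starting from Throttled, the probability is 0.6050.

0.6050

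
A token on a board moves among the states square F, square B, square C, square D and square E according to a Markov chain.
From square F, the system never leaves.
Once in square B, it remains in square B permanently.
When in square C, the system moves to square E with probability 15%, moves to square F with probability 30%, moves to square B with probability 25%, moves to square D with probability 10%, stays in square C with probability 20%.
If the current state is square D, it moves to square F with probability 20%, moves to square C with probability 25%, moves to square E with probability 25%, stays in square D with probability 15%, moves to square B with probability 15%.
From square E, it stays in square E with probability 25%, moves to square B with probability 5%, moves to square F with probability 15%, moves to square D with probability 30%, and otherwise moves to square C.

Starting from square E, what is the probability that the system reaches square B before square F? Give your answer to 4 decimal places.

Let h(s) be the probability of absorption at square B starting from transient state s. Then h(square B) = 1 and h(square F) = 0. By first-step analysis:
h(square C) = 0.3·0 + 0.25·1 + 0.2·h(square C) + 0.1·h(square D) + 0.15·h(square E)
h(square D) = 0.2·0 + 0.15·1 + 0.25·h(square C) + 0.15·h(square D) + 0.25·h(square E)
h(square E) = 0.15·0 + 0.05·1 + 0.25·h(square C) + 0.3·h(square D) + 0.25·h(square E)
Solving: h(square C) = 0.4354, h(square D) = 0.4157, h(square E) = 0.3781.
Starting from square E, the probability is 0.3781.

0.3781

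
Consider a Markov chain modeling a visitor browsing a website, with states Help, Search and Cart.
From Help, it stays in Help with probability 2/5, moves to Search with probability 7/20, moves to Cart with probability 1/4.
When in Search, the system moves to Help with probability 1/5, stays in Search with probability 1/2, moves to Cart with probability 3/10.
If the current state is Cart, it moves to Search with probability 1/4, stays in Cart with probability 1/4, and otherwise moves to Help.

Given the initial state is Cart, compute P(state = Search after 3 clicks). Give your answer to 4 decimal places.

Propagate the distribution vector 3 clicks from Cart.
After 0 clicks: (0.0000, 0.0000, 1.0000)
After 1 click: (0.5000, 0.2500, 0.2500)
After 2 clicks: (0.3750, 0.3625, 0.2625)
After 3 clicks: (0.3538, 0.3781, 0.2681)
P(in Search after 3 clicks) = 0.3781

0.3781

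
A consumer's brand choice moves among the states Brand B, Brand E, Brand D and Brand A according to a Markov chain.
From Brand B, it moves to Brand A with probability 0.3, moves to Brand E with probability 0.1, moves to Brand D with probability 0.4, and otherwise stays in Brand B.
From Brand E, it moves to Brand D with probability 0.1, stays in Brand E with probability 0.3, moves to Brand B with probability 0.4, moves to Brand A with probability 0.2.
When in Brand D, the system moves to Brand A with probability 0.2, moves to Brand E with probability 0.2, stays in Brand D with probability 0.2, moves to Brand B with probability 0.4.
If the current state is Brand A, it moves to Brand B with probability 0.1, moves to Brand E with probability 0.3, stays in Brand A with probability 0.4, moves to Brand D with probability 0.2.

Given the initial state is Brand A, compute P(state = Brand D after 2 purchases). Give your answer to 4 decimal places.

Propagate the distribution vector 2 purchases from Brand A.
After 0 purchases: (0.0000, 0.0000, 0.0000, 1.0000)
After 1 purchase: (0.1000, 0.3000, 0.2000, 0.4000)
After 2 purchases: (0.2600, 0.2600, 0.1900, 0.2900)
P(in Brand D after 2 purchases) = 0.1900

0.1900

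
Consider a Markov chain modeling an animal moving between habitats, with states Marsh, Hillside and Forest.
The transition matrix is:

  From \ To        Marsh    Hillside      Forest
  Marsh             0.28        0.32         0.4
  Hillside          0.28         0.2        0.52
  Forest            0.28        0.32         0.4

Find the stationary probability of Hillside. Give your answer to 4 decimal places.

0.2857

Let the stationary distribution be π with π = πP and π_1 + π_2 + π_3 = 1.
π_1 = 0.28·π_1 + 0.28·π_2 + 0.28·π_3
π_2 = 0.32·π_1 + 0.2·π_2 + 0.32·π_3
Solving with the normalization constraint gives π = (0.2800, 0.2857, 0.4343).
So the stationary probability of Hillside is 0.2857.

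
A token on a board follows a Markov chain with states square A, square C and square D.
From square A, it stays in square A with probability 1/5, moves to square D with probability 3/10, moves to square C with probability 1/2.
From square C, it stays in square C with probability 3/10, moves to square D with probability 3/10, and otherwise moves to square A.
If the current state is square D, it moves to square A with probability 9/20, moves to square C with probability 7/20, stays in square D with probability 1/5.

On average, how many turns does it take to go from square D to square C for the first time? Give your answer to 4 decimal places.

2.4752

Let t(s) be the expected number of turns to first reach square C from state s, with t(square C) = 0. Conditioning on the first turn:
t(square A) = 1 + 0.2·t(square A) + 0.3·t(square D)
t(square D) = 1 + 0.45·t(square A) + 0.2·t(square D)
Solving: t(square A) = 2.1782, t(square D) = 2.4752.
Expected turns from square D to square C: 2.4752.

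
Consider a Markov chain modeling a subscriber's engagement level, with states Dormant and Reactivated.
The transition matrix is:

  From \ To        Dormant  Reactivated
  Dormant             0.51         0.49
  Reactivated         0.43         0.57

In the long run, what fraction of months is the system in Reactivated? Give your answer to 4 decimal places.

Let the stationary distribution be π with π = πP and π_1 + π_2 = 1.
π_1 = 0.51·π_1 + 0.43·π_2
Solving with the normalization constraint gives π = (0.4674, 0.5326).
So the stationary probability of Reactivated is 0.5326.

0.5326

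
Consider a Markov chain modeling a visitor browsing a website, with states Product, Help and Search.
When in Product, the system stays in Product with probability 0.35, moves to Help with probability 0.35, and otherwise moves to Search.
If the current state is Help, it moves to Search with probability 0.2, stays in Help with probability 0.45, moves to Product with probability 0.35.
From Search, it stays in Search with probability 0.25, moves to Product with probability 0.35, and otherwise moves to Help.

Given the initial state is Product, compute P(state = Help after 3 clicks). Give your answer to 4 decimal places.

Propagate the distribution vector 3 clicks from Product.
After 0 clicks: (1.0000, 0.0000, 0.0000)
After 1 click: (0.3500, 0.3500, 0.3000)
After 2 clicks: (0.3500, 0.4000, 0.2500)
After 3 clicks: (0.3500, 0.4025, 0.2475)
P(in Help after 3 clicks) = 0.4025

0.4025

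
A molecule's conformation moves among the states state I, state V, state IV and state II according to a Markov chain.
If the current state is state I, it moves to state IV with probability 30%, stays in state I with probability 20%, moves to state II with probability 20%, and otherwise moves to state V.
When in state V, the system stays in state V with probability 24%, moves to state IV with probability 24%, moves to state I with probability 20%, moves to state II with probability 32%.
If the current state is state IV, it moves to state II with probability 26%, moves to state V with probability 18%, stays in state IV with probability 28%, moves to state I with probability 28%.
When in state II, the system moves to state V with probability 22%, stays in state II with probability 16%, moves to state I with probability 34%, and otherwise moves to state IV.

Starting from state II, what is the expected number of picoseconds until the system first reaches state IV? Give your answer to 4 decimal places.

3.6297

Let t(s) be the expected number of picoseconds to first reach state IV from state s, with t(state IV) = 0. Conditioning on the first picosecond:
t(state I) = 1 + 0.2·t(state I) + 0.3·t(state V) + 0.2·t(state II)
t(state V) = 1 + 0.2·t(state I) + 0.24·t(state V) + 0.32·t(state II)
t(state II) = 1 + 0.34·t(state I) + 0.22·t(state V) + 0.16·t(state II)
Solving: t(state I) = 3.5769, t(state V) = 3.7854, t(state II) = 3.6297.
Expected picoseconds from state II to state IV: 3.6297.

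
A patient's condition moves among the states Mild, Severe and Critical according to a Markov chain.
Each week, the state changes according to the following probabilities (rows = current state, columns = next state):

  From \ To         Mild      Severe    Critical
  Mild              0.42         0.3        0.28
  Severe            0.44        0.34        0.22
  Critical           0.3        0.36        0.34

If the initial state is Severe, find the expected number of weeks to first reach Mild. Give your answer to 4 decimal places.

Let t(s) be the expected number of weeks to first reach Mild from state s, with t(Mild) = 0. Conditioning on the first week:
t(Severe) = 1 + 0.34·t(Severe) + 0.22·t(Critical)
t(Critical) = 1 + 0.36·t(Severe) + 0.34·t(Critical)
Solving: t(Severe) = 2.4691, t(Critical) = 2.8620.
Expected weeks from Severe to Mild: 2.4691.

2.4691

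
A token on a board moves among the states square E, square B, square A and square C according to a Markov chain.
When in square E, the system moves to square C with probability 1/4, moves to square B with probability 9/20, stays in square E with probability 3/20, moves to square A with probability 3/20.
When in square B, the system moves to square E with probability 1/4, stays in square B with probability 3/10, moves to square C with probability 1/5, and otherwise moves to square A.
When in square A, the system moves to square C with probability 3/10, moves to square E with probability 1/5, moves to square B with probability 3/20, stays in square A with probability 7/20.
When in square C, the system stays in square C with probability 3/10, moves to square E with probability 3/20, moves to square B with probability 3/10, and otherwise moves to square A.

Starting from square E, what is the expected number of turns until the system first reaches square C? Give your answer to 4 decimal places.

4.0838

Let t(s) be the expected number of turns to first reach square C from state s, with t(square C) = 0. Conditioning on the first turn:
t(square E) = 1 + 0.15·t(square E) + 0.45·t(square B) + 0.15·t(square A)
t(square B) = 1 + 0.25·t(square E) + 0.3·t(square B) + 0.25·t(square A)
t(square A) = 1 + 0.2·t(square E) + 0.15·t(square B) + 0.35·t(square A)
Solving: t(square E) = 4.0838, t(square B) = 4.2343, t(square A) = 3.7722.
Expected turns from square E to square C: 4.0838.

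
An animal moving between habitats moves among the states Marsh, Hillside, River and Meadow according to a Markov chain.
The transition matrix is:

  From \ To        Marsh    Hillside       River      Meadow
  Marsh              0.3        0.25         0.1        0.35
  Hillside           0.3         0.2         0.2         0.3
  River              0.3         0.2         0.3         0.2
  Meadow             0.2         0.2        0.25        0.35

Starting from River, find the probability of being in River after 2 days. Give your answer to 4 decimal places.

Propagate the distribution vector 2 days from River.
After 0 days: (0.0000, 0.0000, 1.0000, 0.0000)
After 1 day: (0.3000, 0.2000, 0.3000, 0.2000)
After 2 days: (0.2800, 0.2150, 0.2100, 0.2950)
P(in River after 2 days) = 0.2100

0.2100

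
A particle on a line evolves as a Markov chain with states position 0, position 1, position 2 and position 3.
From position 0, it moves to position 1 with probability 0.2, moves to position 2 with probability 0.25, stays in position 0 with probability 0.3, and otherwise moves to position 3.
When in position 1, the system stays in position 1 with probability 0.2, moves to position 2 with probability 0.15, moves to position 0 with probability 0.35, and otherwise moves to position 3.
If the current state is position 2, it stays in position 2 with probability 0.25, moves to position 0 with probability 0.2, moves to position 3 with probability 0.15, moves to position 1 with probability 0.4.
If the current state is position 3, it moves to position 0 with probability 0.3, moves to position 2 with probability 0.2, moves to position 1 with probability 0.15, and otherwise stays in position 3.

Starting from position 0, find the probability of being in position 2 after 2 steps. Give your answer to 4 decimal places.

0.2175

Propagate the distribution vector 2 steps from position 0.
After 0 steps: (1.0000, 0.0000, 0.0000, 0.0000)
After 1 step: (0.3000, 0.2000, 0.2500, 0.2500)
After 2 steps: (0.2850, 0.2375, 0.2175, 0.2600)
P(in position 2 after 2 steps) = 0.2175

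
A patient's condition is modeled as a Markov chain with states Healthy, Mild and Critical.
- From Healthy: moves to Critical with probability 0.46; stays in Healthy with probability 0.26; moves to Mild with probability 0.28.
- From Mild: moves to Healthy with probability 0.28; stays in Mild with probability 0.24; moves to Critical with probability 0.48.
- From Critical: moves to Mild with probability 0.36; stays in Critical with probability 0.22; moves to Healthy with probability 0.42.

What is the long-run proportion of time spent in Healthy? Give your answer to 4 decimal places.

0.3261

Let the stationary distribution be π with π = πP and π_1 + π_2 + π_3 = 1.
π_1 = 0.26·π_1 + 0.28·π_2 + 0.42·π_3
π_2 = 0.28·π_1 + 0.24·π_2 + 0.36·π_3
Solving with the normalization constraint gives π = (0.3261, 0.2981, 0.3758).
So the stationary probability of Healthy is 0.3261.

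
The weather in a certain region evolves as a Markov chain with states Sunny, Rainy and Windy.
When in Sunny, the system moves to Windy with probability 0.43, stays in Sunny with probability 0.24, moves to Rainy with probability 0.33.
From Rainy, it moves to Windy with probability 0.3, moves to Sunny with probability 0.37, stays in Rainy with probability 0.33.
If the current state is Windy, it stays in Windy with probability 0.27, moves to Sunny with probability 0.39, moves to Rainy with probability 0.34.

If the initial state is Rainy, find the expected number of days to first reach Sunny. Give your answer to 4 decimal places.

Let t(s) be the expected number of days to first reach Sunny from state s, with t(Sunny) = 0. Conditioning on the first day:
t(Rainy) = 1 + 0.33·t(Rainy) + 0.3·t(Windy)
t(Windy) = 1 + 0.34·t(Rainy) + 0.27·t(Windy)
Solving: t(Rainy) = 2.6608, t(Windy) = 2.6091.
Expected days from Rainy to Sunny: 2.6608.

2.6608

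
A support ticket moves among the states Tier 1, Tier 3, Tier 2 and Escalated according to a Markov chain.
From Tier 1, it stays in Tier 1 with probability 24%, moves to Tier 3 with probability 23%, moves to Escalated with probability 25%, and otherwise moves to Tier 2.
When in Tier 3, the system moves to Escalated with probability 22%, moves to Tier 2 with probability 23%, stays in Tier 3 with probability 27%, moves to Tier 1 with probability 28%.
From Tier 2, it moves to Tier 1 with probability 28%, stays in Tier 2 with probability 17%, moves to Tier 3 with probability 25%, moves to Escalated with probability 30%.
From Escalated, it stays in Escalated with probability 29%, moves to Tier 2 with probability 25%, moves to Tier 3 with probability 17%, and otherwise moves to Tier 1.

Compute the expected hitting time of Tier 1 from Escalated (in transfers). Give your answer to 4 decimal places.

Let t(s) be the expected number of transfers to first reach Tier 1 from state s, with t(Tier 1) = 0. Conditioning on the first transfer:
t(Tier 3) = 1 + 0.27·t(Tier 3) + 0.23·t(Tier 2) + 0.22·t(Escalated)
t(Tier 2) = 1 + 0.25·t(Tier 3) + 0.17·t(Tier 2) + 0.3·t(Escalated)
t(Escalated) = 1 + 0.17·t(Tier 3) + 0.25·t(Tier 2) + 0.29·t(Escalated)
Solving: t(Tier 3) = 3.5391, t(Tier 2) = 3.5362, t(Escalated) = 3.5010.
Expected transfers from Escalated to Tier 1: 3.5010.

3.5010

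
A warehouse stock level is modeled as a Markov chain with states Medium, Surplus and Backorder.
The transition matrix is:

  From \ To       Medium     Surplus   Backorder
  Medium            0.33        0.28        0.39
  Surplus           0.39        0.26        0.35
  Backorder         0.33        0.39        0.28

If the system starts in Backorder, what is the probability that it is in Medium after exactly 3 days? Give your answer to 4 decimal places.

Propagate the distribution vector 3 days from Backorder.
After 0 days: (0.0000, 0.0000, 1.0000)
After 1 day: (0.3300, 0.3900, 0.2800)
After 2 days: (0.3534, 0.3030, 0.3436)
After 3 days: (0.3482, 0.3117, 0.3401)
P(in Medium after 3 days) = 0.3482

0.3482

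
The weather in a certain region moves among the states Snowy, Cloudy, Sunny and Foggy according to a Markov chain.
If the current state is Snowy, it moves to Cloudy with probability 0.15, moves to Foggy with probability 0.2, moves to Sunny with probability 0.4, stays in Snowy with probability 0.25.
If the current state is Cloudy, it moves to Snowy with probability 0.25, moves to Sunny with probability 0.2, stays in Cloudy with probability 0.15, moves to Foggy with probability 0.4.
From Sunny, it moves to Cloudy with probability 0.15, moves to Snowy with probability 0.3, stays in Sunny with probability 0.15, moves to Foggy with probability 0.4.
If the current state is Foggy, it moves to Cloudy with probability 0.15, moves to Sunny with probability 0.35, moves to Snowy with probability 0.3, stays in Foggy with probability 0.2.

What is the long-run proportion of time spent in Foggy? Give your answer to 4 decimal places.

0.2869

Let the stationary distribution be π with π = πP and π_1 + π_2 + π_3 + π_4 = 1.
π_1 = 0.25·π_1 + 0.25·π_2 + 0.3·π_3 + 0.3·π_4
π_2 = 0.15·π_1 + 0.15·π_2 + 0.15·π_3 + 0.15·π_4
π_3 = 0.4·π_1 + 0.2·π_2 + 0.15·π_3 + 0.35·π_4
Solving with the normalization constraint gives π = (0.2786, 0.1500, 0.2845, 0.2869).
So the stationary probability of Foggy is 0.2869.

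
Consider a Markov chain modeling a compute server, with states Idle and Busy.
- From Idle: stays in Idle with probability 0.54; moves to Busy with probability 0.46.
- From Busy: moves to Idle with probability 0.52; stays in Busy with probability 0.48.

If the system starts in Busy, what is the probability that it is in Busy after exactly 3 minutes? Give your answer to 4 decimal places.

0.4694

Propagate the distribution vector 3 minutes from Busy.
After 0 minutes: (0.0000, 1.0000)
After 1 minute: (0.5200, 0.4800)
After 2 minutes: (0.5304, 0.4696)
After 3 minutes: (0.5306, 0.4694)
P(in Busy after 3 minutes) = 0.4694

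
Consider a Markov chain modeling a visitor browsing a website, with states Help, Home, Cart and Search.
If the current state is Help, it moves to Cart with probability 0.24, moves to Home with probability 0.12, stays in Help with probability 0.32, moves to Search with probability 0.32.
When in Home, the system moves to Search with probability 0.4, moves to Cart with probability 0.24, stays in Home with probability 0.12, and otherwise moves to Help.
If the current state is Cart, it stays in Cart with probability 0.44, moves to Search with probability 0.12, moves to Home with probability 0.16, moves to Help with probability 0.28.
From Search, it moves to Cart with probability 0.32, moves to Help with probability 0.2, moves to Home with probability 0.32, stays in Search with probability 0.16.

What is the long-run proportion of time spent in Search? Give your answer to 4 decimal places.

0.2325

Let the stationary distribution be π with π = πP and π_1 + π_2 + π_3 + π_4 = 1.
π_1 = 0.32·π_1 + 0.24·π_2 + 0.28·π_3 + 0.2·π_4
π_2 = 0.12·π_1 + 0.12·π_2 + 0.16·π_3 + 0.32·π_4
π_3 = 0.24·π_1 + 0.24·π_2 + 0.44·π_3 + 0.32·π_4
Solving with the normalization constraint gives π = (0.2648, 0.1794, 0.3233, 0.2325).
So the stationary probability of Search is 0.2325.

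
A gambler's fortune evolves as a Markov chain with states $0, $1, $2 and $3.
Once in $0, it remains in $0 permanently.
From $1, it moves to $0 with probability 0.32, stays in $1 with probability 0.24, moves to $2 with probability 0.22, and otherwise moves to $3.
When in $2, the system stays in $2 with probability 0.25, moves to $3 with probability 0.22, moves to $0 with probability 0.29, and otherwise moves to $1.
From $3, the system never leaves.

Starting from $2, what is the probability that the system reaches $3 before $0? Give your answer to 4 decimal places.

0.4254

Let h(s) be the probability of absorption at $3 starting from transient state s. Then h($3) = 1 and h($0) = 0. By first-step analysis:
h($1) = 0.32·0 + 0.24·h($1) + 0.22·h($2) + 0.22·1
h($2) = 0.29·0 + 0.24·h($1) + 0.25·h($2) + 0.22·1
Solving: h($1) = 0.4126, h($2) = 0.4254.
Starting from $2, the probability is 0.4254.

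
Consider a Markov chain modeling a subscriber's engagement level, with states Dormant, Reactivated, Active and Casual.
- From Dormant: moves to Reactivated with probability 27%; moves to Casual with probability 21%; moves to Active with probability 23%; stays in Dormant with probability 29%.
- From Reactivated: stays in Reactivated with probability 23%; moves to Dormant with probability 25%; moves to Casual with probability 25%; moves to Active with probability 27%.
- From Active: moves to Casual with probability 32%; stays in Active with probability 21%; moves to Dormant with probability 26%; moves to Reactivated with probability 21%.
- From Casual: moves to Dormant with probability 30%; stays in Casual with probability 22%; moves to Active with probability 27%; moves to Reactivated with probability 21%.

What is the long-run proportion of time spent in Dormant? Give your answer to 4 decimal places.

Let the stationary distribution be π with π = πP and π_1 + π_2 + π_3 + π_4 = 1.
π_1 = 0.29·π_1 + 0.25·π_2 + 0.26·π_3 + 0.3·π_4
π_2 = 0.27·π_1 + 0.23·π_2 + 0.21·π_3 + 0.21·π_4
π_3 = 0.23·π_1 + 0.27·π_2 + 0.21·π_3 + 0.27·π_4
Solving with the normalization constraint gives π = (0.2759, 0.2312, 0.2443, 0.2486).
So the stationary probability of Dormant is 0.2759.

0.2759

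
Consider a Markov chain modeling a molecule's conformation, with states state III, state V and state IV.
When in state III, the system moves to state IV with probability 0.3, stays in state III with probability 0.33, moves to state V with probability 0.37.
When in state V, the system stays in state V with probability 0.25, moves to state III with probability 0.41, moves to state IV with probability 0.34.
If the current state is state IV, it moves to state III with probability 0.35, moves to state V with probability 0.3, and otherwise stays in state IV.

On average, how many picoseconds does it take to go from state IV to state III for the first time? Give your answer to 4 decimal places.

Let t(s) be the expected number of picoseconds to first reach state III from state s, with t(state III) = 0. Conditioning on the first picosecond:
t(state V) = 1 + 0.25·t(state V) + 0.34·t(state IV)
t(state IV) = 1 + 0.3·t(state V) + 0.35·t(state IV)
Solving: t(state V) = 2.5681, t(state IV) = 2.7237.
Expected picoseconds from state IV to state III: 2.7237.

2.7237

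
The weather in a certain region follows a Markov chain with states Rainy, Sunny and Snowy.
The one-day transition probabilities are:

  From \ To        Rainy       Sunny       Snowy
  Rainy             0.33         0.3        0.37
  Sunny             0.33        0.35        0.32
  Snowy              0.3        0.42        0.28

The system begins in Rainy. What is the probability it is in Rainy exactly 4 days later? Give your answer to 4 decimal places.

0.3203

Propagate the distribution vector 4 days from Rainy.
After 0 days: (1.0000, 0.0000, 0.0000)
After 1 day: (0.3300, 0.3000, 0.3700)
After 2 days: (0.3189, 0.3594, 0.3217)
After 3 days: (0.3203, 0.3566, 0.3231)
After 4 days: (0.3203, 0.3566, 0.3231)
P(in Rainy after 4 days) = 0.3203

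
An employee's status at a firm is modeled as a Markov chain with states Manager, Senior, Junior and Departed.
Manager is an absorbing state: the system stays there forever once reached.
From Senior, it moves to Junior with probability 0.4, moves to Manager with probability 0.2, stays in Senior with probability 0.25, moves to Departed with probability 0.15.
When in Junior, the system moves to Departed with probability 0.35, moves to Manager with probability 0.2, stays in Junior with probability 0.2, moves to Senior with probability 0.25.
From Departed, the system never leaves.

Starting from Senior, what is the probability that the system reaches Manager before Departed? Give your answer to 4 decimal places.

0.4800

Let h(s) be the probability of absorption at Manager starting from transient state s. Then h(Manager) = 1 and h(Departed) = 0. By first-step analysis:
h(Senior) = 0.2·1 + 0.25·h(Senior) + 0.4·h(Junior) + 0.15·0
h(Junior) = 0.2·1 + 0.25·h(Senior) + 0.2·h(Junior) + 0.35·0
Solving: h(Senior) = 0.4800, h(Junior) = 0.4000.
Starting from Senior, the probability is 0.4800.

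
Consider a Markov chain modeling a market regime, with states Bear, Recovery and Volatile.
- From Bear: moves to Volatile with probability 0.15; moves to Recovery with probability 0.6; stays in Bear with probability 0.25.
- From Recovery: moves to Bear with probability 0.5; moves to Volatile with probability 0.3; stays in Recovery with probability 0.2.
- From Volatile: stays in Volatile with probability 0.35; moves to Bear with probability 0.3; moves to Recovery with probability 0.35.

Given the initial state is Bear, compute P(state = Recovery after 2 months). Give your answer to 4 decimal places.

0.3225

Sum over the intermediate state after 1 month:
P = P(Bear→Bear)·P(Bear→Recovery) + P(Bear→Recovery)·P(Recovery→Recovery) + P(Bear→Volatile)·P(Volatile→Recovery)
  = 0.25×0.6 + 0.6×0.2 + 0.15×0.35
  = 0.1500 + 0.1200 + 0.0525 = 0.3225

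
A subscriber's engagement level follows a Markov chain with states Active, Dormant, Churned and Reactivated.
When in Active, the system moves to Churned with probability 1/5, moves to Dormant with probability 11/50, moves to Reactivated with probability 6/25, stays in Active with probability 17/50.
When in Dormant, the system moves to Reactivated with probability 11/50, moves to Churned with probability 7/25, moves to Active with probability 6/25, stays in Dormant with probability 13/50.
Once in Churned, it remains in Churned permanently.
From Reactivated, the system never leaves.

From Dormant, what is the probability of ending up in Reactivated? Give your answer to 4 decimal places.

Let h(s) be the probability of absorption at Reactivated starting from transient state s. Then h(Reactivated) = 1 and h(Churned) = 0. By first-step analysis:
h(Active) = 0.34·h(Active) + 0.22·h(Dormant) + 0.2·0 + 0.24·1
h(Dormant) = 0.24·h(Active) + 0.26·h(Dormant) + 0.28·0 + 0.22·1
Solving: h(Active) = 0.5188, h(Dormant) = 0.4656.
Starting from Dormant, the probability is 0.4656.

0.4656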